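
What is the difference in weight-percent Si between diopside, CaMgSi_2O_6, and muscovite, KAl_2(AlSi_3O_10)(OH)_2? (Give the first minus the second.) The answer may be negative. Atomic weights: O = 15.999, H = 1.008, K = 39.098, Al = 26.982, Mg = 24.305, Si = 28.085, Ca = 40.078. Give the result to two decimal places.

M(CaMgSi_2O_6) = 216.547 g/mol, so wt% Si = 56.170/216.547 × 100 = 25.94%.
M(KAl_2(AlSi_3O_10)(OH)_2) = 398.303 g/mol, so wt% Si = 84.255/398.303 × 100 = 21.15%.
25.94 − 21.15 = 4.79 pp.

4.79 percentage points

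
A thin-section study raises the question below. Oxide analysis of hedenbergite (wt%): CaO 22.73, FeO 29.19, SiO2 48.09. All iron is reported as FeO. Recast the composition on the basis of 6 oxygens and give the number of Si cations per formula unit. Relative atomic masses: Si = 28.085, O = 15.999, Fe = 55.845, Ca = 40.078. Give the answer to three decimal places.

22.73 wt% CaO ÷ 56.077 g/mol = 0.40534 mol, giving 0.40534 Ca and 0.40534 O.
29.19 wt% FeO ÷ 71.844 g/mol = 0.40630 mol, giving 0.40630 Fe and 0.40630 O.
48.09 wt% SiO2 ÷ 60.083 g/mol = 0.80039 mol, giving 0.80039 Si and 1.60078 O.
Oxygen sums to 2.41242; scaling by 6/2.41242 = 2.48713 puts the formula on 6 O.
Si: 0.80039 × 2.48713 = 1.991 atoms per formula unit.

1.991 Si apfu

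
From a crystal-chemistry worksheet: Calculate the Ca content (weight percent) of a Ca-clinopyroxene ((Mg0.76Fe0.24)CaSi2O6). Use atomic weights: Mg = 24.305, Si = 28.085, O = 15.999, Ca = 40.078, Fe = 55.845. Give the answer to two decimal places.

M((Mg0.76Fe0.24)CaSi2O6) = 224.117 g/mol.
Ca contributes 1 × 40.078 = 40.078 g per mole.
40.078/224.117 = 0.1788 → 17.88%.

17.88 weight percent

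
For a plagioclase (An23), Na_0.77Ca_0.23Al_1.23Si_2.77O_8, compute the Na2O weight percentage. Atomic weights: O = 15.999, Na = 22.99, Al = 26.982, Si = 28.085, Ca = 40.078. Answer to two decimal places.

8.97 wt%

Molar mass of Na_0.77Ca_0.23Al_1.23Si_2.77O_8 = 0.77*22.99 + 0.23*40.078 + 1.23*26.982 + 2.77*28.085 + 8*15.999 = 265.896 g/mol.
Each formula unit contains 0.77 Na, equivalent to 0.77/2 = 0.3850 mol Na2O.
M(Na2O) = 2×22.99 + 1×15.999 = 61.979 g/mol.
Mass of Na2O per formula unit = 0.3850 × 61.979 = 23.862 g.
Na2O wt% = 23.862 / 265.896 × 100 = 8.97%.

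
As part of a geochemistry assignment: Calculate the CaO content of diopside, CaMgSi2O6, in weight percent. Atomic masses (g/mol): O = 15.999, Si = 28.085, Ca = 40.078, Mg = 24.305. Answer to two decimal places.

Formula mass = 216.547 g/mol.
1 Ca → 1.0000 mol CaO per formula unit; M(CaO) = 56.077, so CaO mass = 56.077 g.
56.077/216.547 × 100 = 25.90 wt%.

25.90 wt%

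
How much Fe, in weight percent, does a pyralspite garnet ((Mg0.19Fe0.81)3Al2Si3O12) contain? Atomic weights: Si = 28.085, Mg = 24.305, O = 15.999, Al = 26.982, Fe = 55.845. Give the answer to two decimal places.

28.29 weight percent

M((Mg0.19Fe0.81)3Al2Si3O12) = 479.764 g/mol.
Fe contributes 2.43 × 55.845 = 135.703 g per mole.
135.703/479.764 = 0.2829 → 28.29%.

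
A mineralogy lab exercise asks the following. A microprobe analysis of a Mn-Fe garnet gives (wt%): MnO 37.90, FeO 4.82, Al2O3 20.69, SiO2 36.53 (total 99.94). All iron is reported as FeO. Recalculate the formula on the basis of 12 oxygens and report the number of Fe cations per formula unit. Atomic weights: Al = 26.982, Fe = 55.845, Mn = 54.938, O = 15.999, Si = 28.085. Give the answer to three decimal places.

MnO (M=70.937): mol = 0.53428; Mn = 0.53428, O = 0.53428.
FeO (M=71.844): mol = 0.06709; Fe = 0.06709, O = 0.06709.
Al2O3 (M=101.961): mol = 0.20292; Al = 0.40584, O = 0.60876.
SiO2 (M=60.083): mol = 0.60799; Si = 0.60799, O = 1.21598.
ΣO = 2.42611; factor = 12/ΣO = 4.94619.
Fe apfu = 0.06709 × 4.94619 = 0.332.

0.332 Fe apfu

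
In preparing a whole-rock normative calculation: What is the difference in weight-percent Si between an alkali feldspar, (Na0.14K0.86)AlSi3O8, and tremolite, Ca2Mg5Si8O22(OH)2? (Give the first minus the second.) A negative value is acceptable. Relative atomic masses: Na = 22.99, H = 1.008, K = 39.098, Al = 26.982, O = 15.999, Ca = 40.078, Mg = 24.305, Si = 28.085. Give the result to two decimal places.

2.86 percentage points

Si in (Na0.14K0.86)AlSi3O8: molar mass 276.072 g/mol; 3×28.085 = 84.255 g → 30.52 wt%.
Si in Ca2Mg5Si8O22(OH)2: molar mass 812.353 g/mol; 8×28.085 = 224.680 g → 27.66 wt%.
Difference = 30.52 − 27.66 = 2.86 percentage points.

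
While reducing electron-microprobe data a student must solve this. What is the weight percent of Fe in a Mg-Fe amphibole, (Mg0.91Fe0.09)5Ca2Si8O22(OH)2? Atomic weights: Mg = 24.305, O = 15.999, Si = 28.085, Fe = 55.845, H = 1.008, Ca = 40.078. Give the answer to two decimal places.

3.04 wt%

Molar mass of (Mg0.91Fe0.09)5Ca2Si8O22(OH)2: 4.55·24.305 + 0.45·55.845 + 2·40.078 + 8·28.085 + 24·15.999 + 2·1.008 = 826.546 g/mol.
Mass of Fe per formula unit: 0.45 × 55.845 = 25.130 g.
Weight fraction Fe = 25.130 / 826.546 = 0.0304.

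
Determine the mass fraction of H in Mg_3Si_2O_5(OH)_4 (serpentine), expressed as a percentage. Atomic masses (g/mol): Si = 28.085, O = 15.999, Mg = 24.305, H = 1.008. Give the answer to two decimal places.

1.46 wt%

Molar mass of Mg_3Si_2O_5(OH)_4: 3*24.305 + 2*28.085 + 9*15.999 + 4*1.008 = 277.108 g/mol.
Mass of H per formula unit: 4 × 1.008 = 4.032 g.
Weight fraction H = 4.032 / 277.108 = 0.0146.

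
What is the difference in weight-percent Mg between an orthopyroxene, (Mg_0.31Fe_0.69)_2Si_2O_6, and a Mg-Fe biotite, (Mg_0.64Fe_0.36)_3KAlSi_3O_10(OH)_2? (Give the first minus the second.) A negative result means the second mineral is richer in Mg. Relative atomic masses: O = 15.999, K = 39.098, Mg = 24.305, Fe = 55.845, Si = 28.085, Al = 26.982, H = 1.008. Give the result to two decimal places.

-4.17 percentage points

M((Mg_0.31Fe_0.69)_2Si_2O_6) = 244.299 g/mol, so wt% Mg = 15.069/244.299 × 100 = 6.17%.
M((Mg_0.64Fe_0.36)_3KAlSi_3O_10(OH)_2) = 451.317 g/mol, so wt% Mg = 46.666/451.317 × 100 = 10.34%.
6.17 − 10.34 = -4.17 pp.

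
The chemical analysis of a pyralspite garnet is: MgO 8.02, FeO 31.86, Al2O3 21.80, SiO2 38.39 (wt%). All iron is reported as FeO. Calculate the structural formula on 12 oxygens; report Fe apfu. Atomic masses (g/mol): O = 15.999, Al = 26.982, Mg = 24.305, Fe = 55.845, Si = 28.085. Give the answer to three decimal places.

2.077 Fe apfu

MgO (M=40.304): mol = 0.19899; Mg = 0.19899, O = 0.19899.
FeO (M=71.844): mol = 0.44346; Fe = 0.44346, O = 0.44346.
Al2O3 (M=101.961): mol = 0.21381; Al = 0.42762, O = 0.64143.
SiO2 (M=60.083): mol = 0.63895; Si = 0.63895, O = 1.27790.
ΣO = 2.56178; factor = 12/ΣO = 4.68424.
Fe apfu = 0.44346 × 4.68424 = 2.077.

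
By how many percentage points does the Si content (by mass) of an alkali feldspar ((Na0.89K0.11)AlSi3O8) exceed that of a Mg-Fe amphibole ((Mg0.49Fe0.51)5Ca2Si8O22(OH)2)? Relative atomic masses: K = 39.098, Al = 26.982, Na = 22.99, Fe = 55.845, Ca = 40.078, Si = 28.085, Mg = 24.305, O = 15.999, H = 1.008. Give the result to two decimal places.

6.75 percentage points

First mineral: 84.255 g Si in 263.991 g formula = 31.92 wt% Si.
Second mineral: 224.680 g Si in 892.780 g formula = 25.17 wt% Si.
31.92% − 25.17% gives a difference of 6.75 percentage points.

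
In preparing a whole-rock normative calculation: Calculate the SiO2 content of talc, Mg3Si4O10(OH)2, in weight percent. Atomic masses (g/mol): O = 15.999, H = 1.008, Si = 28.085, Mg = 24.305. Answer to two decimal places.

63.37 wt%

Formula mass = 379.259 g/mol.
4 Si → 4.0000 mol SiO2 per formula unit; M(SiO2) = 60.083, so SiO2 mass = 240.332 g.
240.332/379.259 × 100 = 63.37 wt%.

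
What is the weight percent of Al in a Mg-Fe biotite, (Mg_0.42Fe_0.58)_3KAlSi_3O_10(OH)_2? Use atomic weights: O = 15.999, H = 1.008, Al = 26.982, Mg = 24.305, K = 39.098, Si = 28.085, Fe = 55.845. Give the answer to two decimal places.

Molar mass of (Mg_0.42Fe_0.58)_3KAlSi_3O_10(OH)_2: 1.26×24.305 + 1.74×55.845 + 1×39.098 + 1×26.982 + 3×28.085 + 12×15.999 + 2×1.008 = 472.134 g/mol.
Mass of Al per formula unit: 1 × 26.982 = 26.982 g.
Weight fraction Al = 26.982 / 472.134 = 0.0571.

5.71 weight percent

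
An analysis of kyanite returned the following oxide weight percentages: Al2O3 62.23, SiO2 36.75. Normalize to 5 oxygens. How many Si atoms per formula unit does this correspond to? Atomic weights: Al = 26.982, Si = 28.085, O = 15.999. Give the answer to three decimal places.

Al2O3 (M=101.961): mol = 0.61033; Al = 1.22066, O = 1.83099.
SiO2 (M=60.083): mol = 0.61165; Si = 0.61165, O = 1.22330.
ΣO = 3.05429; factor = 5/ΣO = 1.63704.
Si apfu = 0.61165 × 1.63704 = 1.001.

1.001 Si apfu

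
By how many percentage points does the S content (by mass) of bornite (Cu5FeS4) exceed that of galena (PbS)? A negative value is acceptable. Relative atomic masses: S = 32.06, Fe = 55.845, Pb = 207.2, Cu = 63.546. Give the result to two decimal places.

First mineral: 128.240 g S in 501.815 g formula = 25.56 wt% S.
Second mineral: 32.060 g S in 239.260 g formula = 13.40 wt% S.
25.56% − 13.40% gives a difference of 12.16 percentage points.

12.16 percentage points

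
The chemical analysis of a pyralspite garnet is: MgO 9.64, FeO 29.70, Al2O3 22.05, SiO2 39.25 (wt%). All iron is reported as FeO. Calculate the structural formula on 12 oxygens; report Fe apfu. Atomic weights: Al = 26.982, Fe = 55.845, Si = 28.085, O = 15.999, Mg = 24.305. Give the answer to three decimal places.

1.902 Fe apfu

MgO (M=40.304): mol = 0.23918; Mg = 0.23918, O = 0.23918.
FeO (M=71.844): mol = 0.41340; Fe = 0.41340, O = 0.41340.
Al2O3 (M=101.961): mol = 0.21626; Al = 0.43252, O = 0.64878.
SiO2 (M=60.083): mol = 0.65326; Si = 0.65326, O = 1.30652.
ΣO = 2.60788; factor = 12/ΣO = 4.60144.
Fe apfu = 0.41340 × 4.60144 = 1.902.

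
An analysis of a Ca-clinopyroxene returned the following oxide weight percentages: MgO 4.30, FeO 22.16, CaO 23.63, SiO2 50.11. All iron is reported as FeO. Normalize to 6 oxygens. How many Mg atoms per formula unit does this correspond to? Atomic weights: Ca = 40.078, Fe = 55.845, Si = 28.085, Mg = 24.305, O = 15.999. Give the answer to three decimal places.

0.256 Mg apfu

4.30 wt% MgO ÷ 40.304 g/mol = 0.10669 mol, giving 0.10669 Mg and 0.10669 O.
22.16 wt% FeO ÷ 71.844 g/mol = 0.30845 mol, giving 0.30845 Fe and 0.30845 O.
23.63 wt% CaO ÷ 56.077 g/mol = 0.42138 mol, giving 0.42138 Ca and 0.42138 O.
50.11 wt% SiO2 ÷ 60.083 g/mol = 0.83401 mol, giving 0.83401 Si and 1.66802 O.
Oxygen sums to 2.50454; scaling by 6/2.50454 = 2.39565 puts the formula on 6 O.
Mg: 0.10669 × 2.39565 = 0.256 atoms per formula unit.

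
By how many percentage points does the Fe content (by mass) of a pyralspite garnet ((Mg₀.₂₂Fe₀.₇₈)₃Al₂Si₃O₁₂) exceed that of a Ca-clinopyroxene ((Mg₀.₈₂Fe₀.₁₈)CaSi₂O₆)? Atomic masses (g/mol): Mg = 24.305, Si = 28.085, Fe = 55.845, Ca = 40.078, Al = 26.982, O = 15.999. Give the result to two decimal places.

M((Mg₀.₂₂Fe₀.₇₈)₃Al₂Si₃O₁₂) = 476.926 g/mol, so wt% Fe = 130.677/476.926 × 100 = 27.40%.
M((Mg₀.₈₂Fe₀.₁₈)CaSi₂O₆) = 222.224 g/mol, so wt% Fe = 10.052/222.224 × 100 = 4.52%.
27.40 − 4.52 = 22.88 pp.

22.88 percentage points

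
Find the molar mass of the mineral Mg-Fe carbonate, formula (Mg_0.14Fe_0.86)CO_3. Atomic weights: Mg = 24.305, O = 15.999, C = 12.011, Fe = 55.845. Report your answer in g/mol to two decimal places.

111.44 g/mol

M = 0.14·24.305 + 0.86·55.845 + 1·12.011 + 3·15.999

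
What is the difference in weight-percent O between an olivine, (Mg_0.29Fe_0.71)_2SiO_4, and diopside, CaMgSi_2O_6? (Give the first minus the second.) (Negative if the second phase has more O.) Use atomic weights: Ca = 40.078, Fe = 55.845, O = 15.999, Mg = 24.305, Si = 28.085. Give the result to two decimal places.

-9.83 percentage points

M((Mg_0.29Fe_0.71)_2SiO_4) = 185.478 g/mol, so wt% O = 63.996/185.478 × 100 = 34.50%.
M(CaMgSi_2O_6) = 216.547 g/mol, so wt% O = 95.994/216.547 × 100 = 44.33%.
34.50 − 44.33 = -9.83 pp.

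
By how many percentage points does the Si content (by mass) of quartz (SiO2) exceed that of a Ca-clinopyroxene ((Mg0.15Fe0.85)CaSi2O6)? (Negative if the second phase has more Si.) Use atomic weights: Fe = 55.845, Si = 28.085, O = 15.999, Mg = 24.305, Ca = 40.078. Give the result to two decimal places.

Si in SiO2: molar mass 60.083 g/mol; 1×28.085 = 28.085 g → 46.74 wt%.
Si in (Mg0.15Fe0.85)CaSi2O6: molar mass 243.356 g/mol; 2×28.085 = 56.170 g → 23.08 wt%.
Difference = 46.74 − 23.08 = 23.66 percentage points.

23.66 percentage points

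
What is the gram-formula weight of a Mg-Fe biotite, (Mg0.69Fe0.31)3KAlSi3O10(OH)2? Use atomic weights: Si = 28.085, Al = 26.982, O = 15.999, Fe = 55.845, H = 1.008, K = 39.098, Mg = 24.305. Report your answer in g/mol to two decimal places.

446.59 g/mol

M = 2.07*24.305 + 0.93*55.845 + 1*39.098 + 1*26.982 + 3*28.085 + 12*15.999 + 2*1.008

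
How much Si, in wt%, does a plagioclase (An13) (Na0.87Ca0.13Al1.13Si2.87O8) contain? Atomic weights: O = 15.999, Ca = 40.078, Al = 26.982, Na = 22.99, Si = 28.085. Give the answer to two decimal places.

Formula mass = 0.87·22.99 + 0.13·40.078 + 1.13·26.982 + 2.87·28.085 + 8·15.999 = 264.297 g/mol, of which 80.604 g is Si.
So Si makes up 80.604/264.297 = 0.3050 of the mass, i.e. 30.50%.

30.50 wt%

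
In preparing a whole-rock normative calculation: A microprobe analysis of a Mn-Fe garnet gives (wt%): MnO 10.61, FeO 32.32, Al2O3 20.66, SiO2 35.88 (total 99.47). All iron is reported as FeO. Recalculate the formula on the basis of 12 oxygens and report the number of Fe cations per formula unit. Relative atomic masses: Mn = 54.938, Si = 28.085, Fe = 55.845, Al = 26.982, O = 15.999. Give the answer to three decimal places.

2.248 Fe apfu

10.61 wt% MnO ÷ 70.937 g/mol = 0.14957 mol, giving 0.14957 Mn and 0.14957 O.
32.32 wt% FeO ÷ 71.844 g/mol = 0.44986 mol, giving 0.44986 Fe and 0.44986 O.
20.66 wt% Al2O3 ÷ 101.961 g/mol = 0.20263 mol, giving 0.40526 Al and 0.60789 O.
35.88 wt% SiO2 ÷ 60.083 g/mol = 0.59717 mol, giving 0.59717 Si and 1.19434 O.
Oxygen sums to 2.40166; scaling by 12/2.40166 = 4.99654 puts the formula on 12 O.
Fe: 0.44986 × 4.99654 = 2.248 atoms per formula unit.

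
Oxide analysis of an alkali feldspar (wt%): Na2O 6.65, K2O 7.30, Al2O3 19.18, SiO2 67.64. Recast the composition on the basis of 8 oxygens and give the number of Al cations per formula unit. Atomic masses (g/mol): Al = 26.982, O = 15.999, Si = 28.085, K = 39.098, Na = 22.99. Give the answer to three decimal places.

6.65 wt% Na2O ÷ 61.979 g/mol = 0.10729 mol, giving 0.21458 Na and 0.10729 O.
7.30 wt% K2O ÷ 94.195 g/mol = 0.07750 mol, giving 0.15500 K and 0.07750 O.
19.18 wt% Al2O3 ÷ 101.961 g/mol = 0.18811 mol, giving 0.37622 Al and 0.56433 O.
67.64 wt% SiO2 ÷ 60.083 g/mol = 1.12578 mol, giving 1.12578 Si and 2.25156 O.
Oxygen sums to 3.00068; scaling by 8/3.00068 = 2.66606 puts the formula on 8 O.
Al: 0.37622 × 2.66606 = 1.003 atoms per formula unit.

1.003 Al apfu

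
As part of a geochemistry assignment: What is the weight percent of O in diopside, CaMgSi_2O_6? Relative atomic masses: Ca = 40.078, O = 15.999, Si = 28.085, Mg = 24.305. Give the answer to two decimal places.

44.33 weight percent

M(CaMgSi_2O_6) = 216.547 g/mol.
O contributes 6 × 15.999 = 95.994 g per mole.
95.994/216.547 = 0.4433 → 44.33%.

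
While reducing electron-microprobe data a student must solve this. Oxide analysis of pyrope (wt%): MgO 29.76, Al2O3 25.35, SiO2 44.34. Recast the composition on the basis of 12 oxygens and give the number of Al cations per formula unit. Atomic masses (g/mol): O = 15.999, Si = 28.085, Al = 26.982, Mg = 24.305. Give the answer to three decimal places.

2.016 Al apfu

29.76 wt% MgO ÷ 40.304 g/mol = 0.73839 mol, giving 0.73839 Mg and 0.73839 O.
25.35 wt% Al2O3 ÷ 101.961 g/mol = 0.24862 mol, giving 0.49724 Al and 0.74586 O.
44.34 wt% SiO2 ÷ 60.083 g/mol = 0.73798 mol, giving 0.73798 Si and 1.47596 O.
Oxygen sums to 2.96021; scaling by 12/2.96021 = 4.05377 puts the formula on 12 O.
Al: 0.49724 × 4.05377 = 2.016 atoms per formula unit.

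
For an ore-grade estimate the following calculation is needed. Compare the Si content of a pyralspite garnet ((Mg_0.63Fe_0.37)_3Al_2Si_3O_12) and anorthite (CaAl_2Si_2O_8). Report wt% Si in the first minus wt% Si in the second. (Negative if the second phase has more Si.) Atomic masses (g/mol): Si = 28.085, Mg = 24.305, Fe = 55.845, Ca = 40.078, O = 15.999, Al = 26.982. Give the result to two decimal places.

M((Mg_0.63Fe_0.37)_3Al_2Si_3O_12) = 438.131 g/mol, so wt% Si = 84.255/438.131 × 100 = 19.23%.
M(CaAl_2Si_2O_8) = 278.204 g/mol, so wt% Si = 56.170/278.204 × 100 = 20.19%.
19.23 − 20.19 = -0.96 pp.

-0.96 percentage points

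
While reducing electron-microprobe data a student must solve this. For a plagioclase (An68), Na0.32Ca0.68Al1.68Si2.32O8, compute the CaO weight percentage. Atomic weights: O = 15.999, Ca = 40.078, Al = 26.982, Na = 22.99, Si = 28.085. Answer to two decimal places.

M(Na0.32Ca0.68Al1.68Si2.32O8) = 273.089 g/mol; M(CaO) = 56.077 g/mol.
Moles CaO per formula unit = 0.68 Ca ÷ 1 = 0.6800.
CaO fraction = (0.6800 × 56.077) / 273.089 = 38.132/273.089 = 0.1396.

13.96 wt%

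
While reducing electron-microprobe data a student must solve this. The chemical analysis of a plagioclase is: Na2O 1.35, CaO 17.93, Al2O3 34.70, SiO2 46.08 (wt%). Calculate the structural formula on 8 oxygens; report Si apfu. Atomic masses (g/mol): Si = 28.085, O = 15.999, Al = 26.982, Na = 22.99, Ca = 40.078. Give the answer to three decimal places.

Na2O: 1.35/61.979 = 0.02178 mol → 0.04356 mol Na, 0.02178 mol O.
CaO: 17.93/56.077 = 0.31974 mol → 0.31974 mol Ca, 0.31974 mol O.
Al2O3: 34.70/101.961 = 0.34033 mol → 0.68066 mol Al, 1.02099 mol O.
SiO2: 46.08/60.083 = 0.76694 mol → 0.76694 mol Si, 1.53388 mol O.
Total oxygen = 2.89639 mol. Normalization factor = 8/2.89639 = 2.76206.
Si per 8 O = 0.76694 × 2.76206 = 2.118.

2.118 Si apfu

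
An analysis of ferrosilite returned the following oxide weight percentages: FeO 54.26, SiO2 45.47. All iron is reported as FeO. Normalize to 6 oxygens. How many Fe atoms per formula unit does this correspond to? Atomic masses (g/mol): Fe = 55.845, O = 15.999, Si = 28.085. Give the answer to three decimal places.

1.997 Fe apfu

FeO: 54.26/71.844 = 0.75525 mol → 0.75525 mol Fe, 0.75525 mol O.
SiO2: 45.47/60.083 = 0.75679 mol → 0.75679 mol Si, 1.51358 mol O.
Total oxygen = 2.26883 mol. Normalization factor = 6/2.26883 = 2.64453.
Fe per 6 O = 0.75525 × 2.64453 = 1.997.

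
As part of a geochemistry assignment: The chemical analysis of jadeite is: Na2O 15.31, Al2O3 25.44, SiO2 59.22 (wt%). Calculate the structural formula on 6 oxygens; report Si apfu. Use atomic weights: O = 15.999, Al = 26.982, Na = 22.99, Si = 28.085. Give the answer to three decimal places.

Na2O (M=61.979): mol = 0.24702; Na = 0.49404, O = 0.24702.
Al2O3 (M=101.961): mol = 0.24951; Al = 0.49902, O = 0.74853.
SiO2 (M=60.083): mol = 0.98564; Si = 0.98564, O = 1.97128.
ΣO = 2.96683; factor = 6/ΣO = 2.02236.
Si apfu = 0.98564 × 2.02236 = 1.993.

1.993 Si apfu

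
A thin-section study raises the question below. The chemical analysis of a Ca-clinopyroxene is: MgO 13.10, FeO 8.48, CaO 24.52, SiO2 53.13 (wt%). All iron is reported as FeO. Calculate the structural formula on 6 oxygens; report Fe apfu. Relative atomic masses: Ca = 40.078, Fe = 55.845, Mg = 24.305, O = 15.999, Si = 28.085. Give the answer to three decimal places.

0.267 Fe apfu

13.10 wt% MgO ÷ 40.304 g/mol = 0.32503 mol, giving 0.32503 Mg and 0.32503 O.
8.48 wt% FeO ÷ 71.844 g/mol = 0.11803 mol, giving 0.11803 Fe and 0.11803 O.
24.52 wt% CaO ÷ 56.077 g/mol = 0.43726 mol, giving 0.43726 Ca and 0.43726 O.
53.13 wt% SiO2 ÷ 60.083 g/mol = 0.88428 mol, giving 0.88428 Si and 1.76856 O.
Oxygen sums to 2.64888; scaling by 6/2.64888 = 2.26511 puts the formula on 6 O.
Fe: 0.11803 × 2.26511 = 0.267 atoms per formula unit.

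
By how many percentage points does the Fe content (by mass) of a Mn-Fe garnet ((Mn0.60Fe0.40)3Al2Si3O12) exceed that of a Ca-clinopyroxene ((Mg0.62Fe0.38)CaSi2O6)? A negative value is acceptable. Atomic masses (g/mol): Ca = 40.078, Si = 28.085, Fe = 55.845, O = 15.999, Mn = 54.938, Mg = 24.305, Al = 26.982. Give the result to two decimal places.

4.22 percentage points

Fe in (Mn0.60Fe0.40)3Al2Si3O12: molar mass 496.109 g/mol; 1.20×55.845 = 67.014 g → 13.51 wt%.
Fe in (Mg0.62Fe0.38)CaSi2O6: molar mass 228.532 g/mol; 0.38×55.845 = 21.221 g → 9.29 wt%.
Difference = 13.51 − 9.29 = 4.22 percentage points.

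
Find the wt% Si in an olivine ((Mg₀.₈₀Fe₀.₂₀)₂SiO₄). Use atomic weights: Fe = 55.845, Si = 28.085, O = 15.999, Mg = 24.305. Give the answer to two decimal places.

18.32 mass %

Molar mass of (Mg₀.₈₀Fe₀.₂₀)₂SiO₄: 1.60·24.305 + 0.40·55.845 + 1·28.085 + 4·15.999 = 153.307 g/mol.
Mass of Si per formula unit: 1 × 28.085 = 28.085 g.
Weight fraction Si = 28.085 / 153.307 = 0.1832.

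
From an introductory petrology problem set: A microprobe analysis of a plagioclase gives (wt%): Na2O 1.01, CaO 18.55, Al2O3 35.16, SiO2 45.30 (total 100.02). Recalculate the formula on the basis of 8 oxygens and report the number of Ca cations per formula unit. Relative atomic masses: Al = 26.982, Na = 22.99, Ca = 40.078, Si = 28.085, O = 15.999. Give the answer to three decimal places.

0.916 Ca apfu

Na2O (M=61.979): mol = 0.01630; Na = 0.03260, O = 0.01630.
CaO (M=56.077): mol = 0.33080; Ca = 0.33080, O = 0.33080.
Al2O3 (M=101.961): mol = 0.34484; Al = 0.68968, O = 1.03452.
SiO2 (M=60.083): mol = 0.75396; Si = 0.75396, O = 1.50792.
ΣO = 2.88954; factor = 8/ΣO = 2.76861.
Ca apfu = 0.33080 × 2.76861 = 0.916.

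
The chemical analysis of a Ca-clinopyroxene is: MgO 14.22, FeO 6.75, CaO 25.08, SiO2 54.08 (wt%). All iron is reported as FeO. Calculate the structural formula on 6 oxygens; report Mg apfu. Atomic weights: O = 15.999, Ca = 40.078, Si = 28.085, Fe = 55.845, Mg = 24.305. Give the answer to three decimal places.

0.786 Mg apfu

14.22 wt% MgO ÷ 40.304 g/mol = 0.35282 mol, giving 0.35282 Mg and 0.35282 O.
6.75 wt% FeO ÷ 71.844 g/mol = 0.09395 mol, giving 0.09395 Fe and 0.09395 O.
25.08 wt% CaO ÷ 56.077 g/mol = 0.44724 mol, giving 0.44724 Ca and 0.44724 O.
54.08 wt% SiO2 ÷ 60.083 g/mol = 0.90009 mol, giving 0.90009 Si and 1.80018 O.
Oxygen sums to 2.69419; scaling by 6/2.69419 = 2.22701 puts the formula on 6 O.
Mg: 0.35282 × 2.22701 = 0.786 atoms per formula unit.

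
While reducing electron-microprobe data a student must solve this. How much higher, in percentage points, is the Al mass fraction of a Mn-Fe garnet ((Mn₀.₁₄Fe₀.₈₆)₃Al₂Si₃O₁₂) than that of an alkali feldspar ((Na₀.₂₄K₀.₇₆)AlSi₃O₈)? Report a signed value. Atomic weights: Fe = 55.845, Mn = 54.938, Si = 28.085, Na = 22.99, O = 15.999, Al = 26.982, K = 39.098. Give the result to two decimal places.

First mineral: 53.964 g Al in 497.361 g formula = 10.85 wt% Al.
Second mineral: 26.982 g Al in 274.461 g formula = 9.83 wt% Al.
10.85% − 9.83% gives a difference of 1.02 percentage points.

1.02 percentage points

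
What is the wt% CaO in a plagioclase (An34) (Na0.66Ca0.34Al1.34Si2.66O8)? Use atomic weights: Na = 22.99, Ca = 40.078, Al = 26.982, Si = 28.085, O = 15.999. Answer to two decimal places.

7.12 wt%

Formula mass = 267.654 g/mol.
0.34 Ca → 0.3400 mol CaO per formula unit; M(CaO) = 56.077, so CaO mass = 19.066 g.
19.066/267.654 × 100 = 7.12 wt%.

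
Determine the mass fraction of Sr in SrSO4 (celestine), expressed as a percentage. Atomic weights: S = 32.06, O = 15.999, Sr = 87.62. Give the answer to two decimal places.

47.70 weight percent

Formula mass = 1*87.62 + 1*32.06 + 4*15.999 = 183.676 g/mol, of which 87.620 g is Sr.
So Sr makes up 87.620/183.676 = 0.4770 of the mass, i.e. 47.70%.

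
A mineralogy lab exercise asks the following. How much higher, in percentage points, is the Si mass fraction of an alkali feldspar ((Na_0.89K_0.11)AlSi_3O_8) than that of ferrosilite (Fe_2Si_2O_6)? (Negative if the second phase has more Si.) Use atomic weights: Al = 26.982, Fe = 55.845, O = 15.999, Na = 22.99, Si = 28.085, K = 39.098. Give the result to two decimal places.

10.63 percentage points

M((Na_0.89K_0.11)AlSi_3O_8) = 263.991 g/mol, so wt% Si = 84.255/263.991 × 100 = 31.92%.
M(Fe_2Si_2O_6) = 263.854 g/mol, so wt% Si = 56.170/263.854 × 100 = 21.29%.
31.92 − 21.29 = 10.63 pp.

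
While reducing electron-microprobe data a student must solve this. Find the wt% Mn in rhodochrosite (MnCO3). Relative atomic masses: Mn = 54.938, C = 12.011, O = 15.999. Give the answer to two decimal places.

47.79 weight percent

M(MnCO3) = 114.946 g/mol.
Mn contributes 1 × 54.938 = 54.938 g per mole.
54.938/114.946 = 0.4779 → 47.79%.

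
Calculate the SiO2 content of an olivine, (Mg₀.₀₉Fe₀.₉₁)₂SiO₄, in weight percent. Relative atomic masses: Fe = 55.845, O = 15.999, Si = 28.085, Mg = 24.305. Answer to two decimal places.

30.33 wt%

Formula mass = 198.094 g/mol.
1 Si → 1.0000 mol SiO2 per formula unit; M(SiO2) = 60.083, so SiO2 mass = 60.083 g.
60.083/198.094 × 100 = 30.33 wt%.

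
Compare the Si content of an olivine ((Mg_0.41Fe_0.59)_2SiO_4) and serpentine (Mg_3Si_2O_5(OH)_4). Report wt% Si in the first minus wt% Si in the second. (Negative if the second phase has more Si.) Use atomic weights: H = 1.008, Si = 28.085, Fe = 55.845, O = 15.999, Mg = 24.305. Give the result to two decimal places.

-4.48 percentage points

M((Mg_0.41Fe_0.59)_2SiO_4) = 177.908 g/mol, so wt% Si = 28.085/177.908 × 100 = 15.79%.
M(Mg_3Si_2O_5(OH)_4) = 277.108 g/mol, so wt% Si = 56.170/277.108 × 100 = 20.27%.
15.79 − 20.27 = -4.48 pp.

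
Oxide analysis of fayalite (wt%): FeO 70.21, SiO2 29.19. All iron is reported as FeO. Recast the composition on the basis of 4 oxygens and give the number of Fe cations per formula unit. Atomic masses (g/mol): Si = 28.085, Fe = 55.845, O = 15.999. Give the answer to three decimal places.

2.006 Fe apfu

70.21 wt% FeO ÷ 71.844 g/mol = 0.97726 mol, giving 0.97726 Fe and 0.97726 O.
29.19 wt% SiO2 ÷ 60.083 g/mol = 0.48583 mol, giving 0.48583 Si and 0.97166 O.
Oxygen sums to 1.94892; scaling by 4/1.94892 = 2.05242 puts the formula on 4 O.
Fe: 0.97726 × 2.05242 = 2.006 atoms per formula unit.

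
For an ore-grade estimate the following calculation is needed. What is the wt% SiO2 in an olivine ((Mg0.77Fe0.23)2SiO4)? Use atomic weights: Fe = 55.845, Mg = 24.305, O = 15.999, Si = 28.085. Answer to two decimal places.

Molar mass of (Mg0.77Fe0.23)2SiO4 = 1.54×24.305 + 0.46×55.845 + 1×28.085 + 4×15.999 = 155.199 g/mol.
Each formula unit contains 1 Si, equivalent to 1/1 = 1.0000 mol SiO2.
M(SiO2) = 1×28.085 + 2×15.999 = 60.083 g/mol.
Mass of SiO2 per formula unit = 1.0000 × 60.083 = 60.083 g.
SiO2 wt% = 60.083 / 155.199 × 100 = 38.71%.

38.71 wt%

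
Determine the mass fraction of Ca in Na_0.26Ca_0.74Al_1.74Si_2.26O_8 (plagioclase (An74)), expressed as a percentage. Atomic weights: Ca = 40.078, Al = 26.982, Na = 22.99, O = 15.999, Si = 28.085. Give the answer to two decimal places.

10.82 wt%

Molar mass of Na_0.26Ca_0.74Al_1.74Si_2.26O_8: 0.26×22.99 + 0.74×40.078 + 1.74×26.982 + 2.26×28.085 + 8×15.999 = 274.048 g/mol.
Mass of Ca per formula unit: 0.74 × 40.078 = 29.658 g.
Weight fraction Ca = 29.658 / 274.048 = 0.1082.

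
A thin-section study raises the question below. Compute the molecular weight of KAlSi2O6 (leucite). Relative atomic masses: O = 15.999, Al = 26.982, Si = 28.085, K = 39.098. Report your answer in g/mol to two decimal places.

M = 1×39.098 + 1×26.982 + 2×28.085 + 6×15.999

218.24 g/mol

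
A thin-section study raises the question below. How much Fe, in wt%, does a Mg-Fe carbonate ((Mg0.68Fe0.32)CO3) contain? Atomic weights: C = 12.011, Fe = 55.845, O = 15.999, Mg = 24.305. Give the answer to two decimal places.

18.93 wt%

Molar mass of (Mg0.68Fe0.32)CO3: 0.68×24.305 + 0.32×55.845 + 1×12.011 + 3×15.999 = 94.406 g/mol.
Mass of Fe per formula unit: 0.32 × 55.845 = 17.870 g.
Weight fraction Fe = 17.870 / 94.406 = 0.1893.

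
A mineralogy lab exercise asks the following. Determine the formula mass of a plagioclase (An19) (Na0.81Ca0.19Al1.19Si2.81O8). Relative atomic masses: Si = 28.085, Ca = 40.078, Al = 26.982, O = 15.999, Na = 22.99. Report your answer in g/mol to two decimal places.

265.26 g/mol

M = 0.81*22.99 + 0.19*40.078 + 1.19*26.982 + 2.81*28.085 + 8*15.999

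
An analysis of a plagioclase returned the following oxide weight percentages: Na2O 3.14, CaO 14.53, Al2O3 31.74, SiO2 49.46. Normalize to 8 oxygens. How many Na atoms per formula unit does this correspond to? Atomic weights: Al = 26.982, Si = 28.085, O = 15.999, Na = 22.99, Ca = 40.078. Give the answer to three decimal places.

Na2O: 3.14/61.979 = 0.05066 mol → 0.10132 mol Na, 0.05066 mol O.
CaO: 14.53/56.077 = 0.25911 mol → 0.25911 mol Ca, 0.25911 mol O.
Al2O3: 31.74/101.961 = 0.31130 mol → 0.62260 mol Al, 0.93390 mol O.
SiO2: 49.46/60.083 = 0.82319 mol → 0.82319 mol Si, 1.64638 mol O.
Total oxygen = 2.89005 mol. Normalization factor = 8/2.89005 = 2.76812.
Na per 8 O = 0.10132 × 2.76812 = 0.280.

0.280 Na apfu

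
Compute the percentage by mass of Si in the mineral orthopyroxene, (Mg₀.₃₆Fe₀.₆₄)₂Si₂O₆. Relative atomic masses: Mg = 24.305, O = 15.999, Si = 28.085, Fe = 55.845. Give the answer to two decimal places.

Molar mass of (Mg₀.₃₆Fe₀.₆₄)₂Si₂O₆: 0.72·24.305 + 1.28·55.845 + 2·28.085 + 6·15.999 = 241.145 g/mol.
Mass of Si per formula unit: 2 × 28.085 = 56.170 g.
Weight fraction Si = 56.170 / 241.145 = 0.2329.

23.29 weight percent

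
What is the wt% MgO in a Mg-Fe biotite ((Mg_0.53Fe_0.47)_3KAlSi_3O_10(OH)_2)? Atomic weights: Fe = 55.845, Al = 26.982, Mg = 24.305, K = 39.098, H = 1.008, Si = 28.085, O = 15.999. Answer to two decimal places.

M((Mg_0.53Fe_0.47)_3KAlSi_3O_10(OH)_2) = 461.725 g/mol; M(MgO) = 40.304 g/mol.
Moles MgO per formula unit = 1.59 Mg ÷ 1 = 1.5900.
MgO fraction = (1.5900 × 40.304) / 461.725 = 64.083/461.725 = 0.1388.

13.88 wt%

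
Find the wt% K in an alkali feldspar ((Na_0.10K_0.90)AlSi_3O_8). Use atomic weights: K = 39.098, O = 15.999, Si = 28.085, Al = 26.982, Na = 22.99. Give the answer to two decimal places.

Formula mass = 0.10×22.99 + 0.90×39.098 + 1×26.982 + 3×28.085 + 8×15.999 = 276.716 g/mol, of which 35.188 g is K.
So K makes up 35.188/276.716 = 0.1272 of the mass, i.e. 12.72%.

12.72 wt%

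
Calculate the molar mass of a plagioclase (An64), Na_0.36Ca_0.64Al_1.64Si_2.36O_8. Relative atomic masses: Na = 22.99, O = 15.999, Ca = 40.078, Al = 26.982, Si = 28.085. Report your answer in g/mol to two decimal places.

M = 0.36×22.99 + 0.64×40.078 + 1.64×26.982 + 2.36×28.085 + 8×15.999

272.45 g/mol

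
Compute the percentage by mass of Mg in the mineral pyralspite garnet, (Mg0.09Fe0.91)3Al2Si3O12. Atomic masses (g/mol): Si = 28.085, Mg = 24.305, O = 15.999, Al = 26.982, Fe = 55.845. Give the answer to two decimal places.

Formula mass = 0.27*24.305 + 2.73*55.845 + 2*26.982 + 3*28.085 + 12*15.999 = 489.226 g/mol, of which 6.562 g is Mg.
So Mg makes up 6.562/489.226 = 0.0134 of the mass, i.e. 1.34%.

1.34 mass %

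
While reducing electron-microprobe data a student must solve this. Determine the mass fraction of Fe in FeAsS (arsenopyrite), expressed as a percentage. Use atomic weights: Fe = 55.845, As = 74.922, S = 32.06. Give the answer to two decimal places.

34.30 wt%

Formula mass = 1·55.845 + 1·74.922 + 1·32.06 = 162.827 g/mol, of which 55.845 g is Fe.
So Fe makes up 55.845/162.827 = 0.3430 of the mass, i.e. 34.30%.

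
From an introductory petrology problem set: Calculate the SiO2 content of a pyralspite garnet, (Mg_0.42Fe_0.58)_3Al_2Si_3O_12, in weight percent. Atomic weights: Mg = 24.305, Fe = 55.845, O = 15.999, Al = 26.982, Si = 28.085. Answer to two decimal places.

M((Mg_0.42Fe_0.58)_3Al_2Si_3O_12) = 458.002 g/mol; M(SiO2) = 60.083 g/mol.
Moles SiO2 per formula unit = 3 Si ÷ 1 = 3.0000.
SiO2 fraction = (3.0000 × 60.083) / 458.002 = 180.249/458.002 = 0.3936.

39.36 wt%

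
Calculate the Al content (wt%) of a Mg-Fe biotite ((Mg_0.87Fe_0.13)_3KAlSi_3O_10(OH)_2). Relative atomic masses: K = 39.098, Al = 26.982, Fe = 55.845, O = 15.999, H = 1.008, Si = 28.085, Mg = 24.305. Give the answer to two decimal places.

6.28 wt%

M((Mg_0.87Fe_0.13)_3KAlSi_3O_10(OH)_2) = 429.555 g/mol.
Al contributes 1 × 26.982 = 26.982 g per mole.
26.982/429.555 = 0.0628 → 6.28%.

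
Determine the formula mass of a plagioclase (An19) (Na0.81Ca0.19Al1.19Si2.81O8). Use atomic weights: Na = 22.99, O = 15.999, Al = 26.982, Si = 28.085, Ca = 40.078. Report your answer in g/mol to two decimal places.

M = 0.81*22.99 + 0.19*40.078 + 1.19*26.982 + 2.81*28.085 + 8*15.999

265.26 g/mol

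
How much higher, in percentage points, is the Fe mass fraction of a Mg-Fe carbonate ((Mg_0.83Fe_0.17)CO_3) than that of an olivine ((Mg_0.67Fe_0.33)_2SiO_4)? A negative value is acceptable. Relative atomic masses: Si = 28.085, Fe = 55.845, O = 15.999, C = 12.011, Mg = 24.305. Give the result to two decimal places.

-12.23 percentage points

First mineral: 9.494 g Fe in 89.675 g formula = 10.59 wt% Fe.
Second mineral: 36.858 g Fe in 161.507 g formula = 22.82 wt% Fe.
10.59% − 22.82% gives a difference of -12.23 percentage points.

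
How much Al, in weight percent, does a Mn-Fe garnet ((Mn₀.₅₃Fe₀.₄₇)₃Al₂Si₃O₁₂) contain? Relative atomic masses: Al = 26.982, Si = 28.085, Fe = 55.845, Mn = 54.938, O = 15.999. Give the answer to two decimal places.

10.87 weight percent

Molar mass of (Mn₀.₅₃Fe₀.₄₇)₃Al₂Si₃O₁₂: 1.59×54.938 + 1.41×55.845 + 2×26.982 + 3×28.085 + 12×15.999 = 496.300 g/mol.
Mass of Al per formula unit: 2 × 26.982 = 53.964 g.
Weight fraction Al = 53.964 / 496.300 = 0.1087.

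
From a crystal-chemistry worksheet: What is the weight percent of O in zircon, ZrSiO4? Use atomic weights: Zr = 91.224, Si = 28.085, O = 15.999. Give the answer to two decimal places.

34.91 mass %

M(ZrSiO4) = 183.305 g/mol.
O contributes 4 × 15.999 = 63.996 g per mole.
63.996/183.305 = 0.3491 → 34.91%.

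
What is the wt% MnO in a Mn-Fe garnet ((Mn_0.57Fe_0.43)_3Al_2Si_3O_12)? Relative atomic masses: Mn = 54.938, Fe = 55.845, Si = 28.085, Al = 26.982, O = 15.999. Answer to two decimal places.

Molar mass of (Mn_0.57Fe_0.43)_3Al_2Si_3O_12 = 1.71*54.938 + 1.29*55.845 + 2*26.982 + 3*28.085 + 12*15.999 = 496.191 g/mol.
Each formula unit contains 1.71 Mn, equivalent to 1.71/1 = 1.7100 mol MnO.
M(MnO) = 1×54.938 + 1×15.999 = 70.937 g/mol.
Mass of MnO per formula unit = 1.7100 × 70.937 = 121.302 g.
MnO wt% = 121.302 / 496.191 × 100 = 24.45%.

24.45 wt%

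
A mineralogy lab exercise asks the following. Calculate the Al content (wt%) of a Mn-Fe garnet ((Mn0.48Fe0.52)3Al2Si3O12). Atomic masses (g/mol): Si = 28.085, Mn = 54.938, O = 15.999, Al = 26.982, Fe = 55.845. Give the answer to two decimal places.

10.87 wt%

Molar mass of (Mn0.48Fe0.52)3Al2Si3O12: 1.44*54.938 + 1.56*55.845 + 2*26.982 + 3*28.085 + 12*15.999 = 496.436 g/mol.
Mass of Al per formula unit: 2 × 26.982 = 53.964 g.
Weight fraction Al = 53.964 / 496.436 = 0.1087.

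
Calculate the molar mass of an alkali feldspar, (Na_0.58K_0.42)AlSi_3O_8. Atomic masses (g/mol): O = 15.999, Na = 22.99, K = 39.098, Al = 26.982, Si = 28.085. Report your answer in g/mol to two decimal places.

268.98 g/mol

M = 0.58×22.99 + 0.42×39.098 + 1×26.982 + 3×28.085 + 8×15.999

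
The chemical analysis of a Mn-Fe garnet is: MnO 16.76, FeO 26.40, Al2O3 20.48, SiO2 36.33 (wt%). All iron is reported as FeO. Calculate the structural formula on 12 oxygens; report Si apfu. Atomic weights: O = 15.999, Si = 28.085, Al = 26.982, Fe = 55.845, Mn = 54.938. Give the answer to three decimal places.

MnO: 16.76/70.937 = 0.23627 mol → 0.23627 mol Mn, 0.23627 mol O.
FeO: 26.40/71.844 = 0.36746 mol → 0.36746 mol Fe, 0.36746 mol O.
Al2O3: 20.48/101.961 = 0.20086 mol → 0.40172 mol Al, 0.60258 mol O.
SiO2: 36.33/60.083 = 0.60466 mol → 0.60466 mol Si, 1.20932 mol O.
Total oxygen = 2.41563 mol. Normalization factor = 12/2.41563 = 4.96765.
Si per 12 O = 0.60466 × 4.96765 = 3.004.

3.004 Si apfu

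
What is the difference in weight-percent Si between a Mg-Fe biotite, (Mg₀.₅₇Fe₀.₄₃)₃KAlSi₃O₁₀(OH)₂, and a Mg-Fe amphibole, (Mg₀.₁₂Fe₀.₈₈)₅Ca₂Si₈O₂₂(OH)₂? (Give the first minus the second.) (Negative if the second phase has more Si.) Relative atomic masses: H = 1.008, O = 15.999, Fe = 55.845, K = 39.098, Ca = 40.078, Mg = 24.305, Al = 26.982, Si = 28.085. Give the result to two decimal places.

-5.22 percentage points

First mineral: 84.255 g Si in 457.941 g formula = 18.40 wt% Si.
Second mineral: 224.680 g Si in 951.129 g formula = 23.62 wt% Si.
18.40% − 23.62% gives a difference of -5.22 percentage points.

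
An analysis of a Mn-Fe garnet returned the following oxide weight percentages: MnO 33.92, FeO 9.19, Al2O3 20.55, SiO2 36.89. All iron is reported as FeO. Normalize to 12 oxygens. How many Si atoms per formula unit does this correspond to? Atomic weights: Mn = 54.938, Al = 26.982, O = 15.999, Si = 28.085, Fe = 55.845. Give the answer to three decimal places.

3.021 Si apfu

MnO (M=70.937): mol = 0.47817; Mn = 0.47817, O = 0.47817.
FeO (M=71.844): mol = 0.12792; Fe = 0.12792, O = 0.12792.
Al2O3 (M=101.961): mol = 0.20155; Al = 0.40310, O = 0.60465.
SiO2 (M=60.083): mol = 0.61398; Si = 0.61398, O = 1.22796.
ΣO = 2.43870; factor = 12/ΣO = 4.92065.
Si apfu = 0.61398 × 4.92065 = 3.021.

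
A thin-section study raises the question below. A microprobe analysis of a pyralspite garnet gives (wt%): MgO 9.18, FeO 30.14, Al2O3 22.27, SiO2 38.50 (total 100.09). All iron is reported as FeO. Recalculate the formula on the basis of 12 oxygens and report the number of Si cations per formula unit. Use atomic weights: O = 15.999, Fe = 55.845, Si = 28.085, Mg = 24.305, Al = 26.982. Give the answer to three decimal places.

2.976 Si apfu

MgO: 9.18/40.304 = 0.22777 mol → 0.22777 mol Mg, 0.22777 mol O.
FeO: 30.14/71.844 = 0.41952 mol → 0.41952 mol Fe, 0.41952 mol O.
Al2O3: 22.27/101.961 = 0.21842 mol → 0.43684 mol Al, 0.65526 mol O.
SiO2: 38.50/60.083 = 0.64078 mol → 0.64078 mol Si, 1.28156 mol O.
Total oxygen = 2.58411 mol. Normalization factor = 12/2.58411 = 4.64377.
Si per 12 O = 0.64078 × 4.64377 = 2.976.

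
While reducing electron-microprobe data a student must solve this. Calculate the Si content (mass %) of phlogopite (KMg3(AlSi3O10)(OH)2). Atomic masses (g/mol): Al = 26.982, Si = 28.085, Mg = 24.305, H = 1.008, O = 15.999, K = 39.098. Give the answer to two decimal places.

20.19 mass %

M(KMg3(AlSi3O10)(OH)2) = 417.254 g/mol.
Si contributes 3 × 28.085 = 84.255 g per mole.
84.255/417.254 = 0.2019 → 20.19%.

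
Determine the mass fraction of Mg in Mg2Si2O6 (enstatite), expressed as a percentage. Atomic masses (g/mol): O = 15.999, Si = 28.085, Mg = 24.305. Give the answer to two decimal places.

24.21 weight percent

Molar mass of Mg2Si2O6: 2×24.305 + 2×28.085 + 6×15.999 = 200.774 g/mol.
Mass of Mg per formula unit: 2 × 24.305 = 48.610 g.
Weight fraction Mg = 48.610 / 200.774 = 0.2421.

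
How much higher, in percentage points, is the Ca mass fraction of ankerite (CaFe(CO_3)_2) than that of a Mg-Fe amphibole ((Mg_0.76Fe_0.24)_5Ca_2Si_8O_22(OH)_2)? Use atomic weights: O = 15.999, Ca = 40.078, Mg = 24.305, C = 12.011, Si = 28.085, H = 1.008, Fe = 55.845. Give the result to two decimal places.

Ca in CaFe(CO_3)_2: molar mass 215.939 g/mol; 1×40.078 = 40.078 g → 18.56 wt%.
Ca in (Mg_0.76Fe_0.24)_5Ca_2Si_8O_22(OH)_2: molar mass 850.201 g/mol; 2×40.078 = 80.156 g → 9.43 wt%.
Difference = 18.56 − 9.43 = 9.13 percentage points.

9.13 percentage points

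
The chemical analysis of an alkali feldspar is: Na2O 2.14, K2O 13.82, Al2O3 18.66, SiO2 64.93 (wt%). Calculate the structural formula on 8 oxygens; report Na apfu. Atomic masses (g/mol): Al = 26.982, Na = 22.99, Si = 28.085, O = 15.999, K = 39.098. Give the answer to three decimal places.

Na2O: 2.14/61.979 = 0.03453 mol → 0.06906 mol Na, 0.03453 mol O.
K2O: 13.82/94.195 = 0.14672 mol → 0.29344 mol K, 0.14672 mol O.
Al2O3: 18.66/101.961 = 0.18301 mol → 0.36602 mol Al, 0.54903 mol O.
SiO2: 64.93/60.083 = 1.08067 mol → 1.08067 mol Si, 2.16134 mol O.
Total oxygen = 2.89162 mol. Normalization factor = 8/2.89162 = 2.76662.
Na per 8 O = 0.06906 × 2.76662 = 0.191.

0.191 Na apfu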